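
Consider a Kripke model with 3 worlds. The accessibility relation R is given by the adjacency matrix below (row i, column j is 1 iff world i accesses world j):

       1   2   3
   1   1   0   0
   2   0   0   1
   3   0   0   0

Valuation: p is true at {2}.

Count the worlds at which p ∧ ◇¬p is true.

1

1: p is F, ◇¬p is T. ✗
2: p is T, ◇¬p is T. ✓
3: p is F, ◇¬p is F. ✗
Satisfying worlds: {2}.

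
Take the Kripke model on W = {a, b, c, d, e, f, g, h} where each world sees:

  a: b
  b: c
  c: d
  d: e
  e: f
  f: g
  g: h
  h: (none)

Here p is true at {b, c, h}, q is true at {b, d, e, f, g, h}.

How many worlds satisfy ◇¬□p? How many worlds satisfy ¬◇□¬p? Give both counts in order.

For ◇¬□p:
a: successors {b}; ¬□p there: b:F. ✗
b: successors {c}; ¬□p there: c:T. ✓
c: successors {d}; ¬□p there: d:T. ✓
d: successors {e}; ¬□p there: e:T. ✓
e: successors {f}; ¬□p there: f:T. ✓
f: successors {g}; ¬□p there: g:F. ✗
g: successors {h}; ¬□p there: h:F. ✗
h: no successors, so ◇¬□p fails. ✗
— 4 worlds.
For ¬◇□¬p:
a: ◇□¬p is F. ✓
b: ◇□¬p is T. ✗
c: ◇□¬p is T. ✗
d: ◇□¬p is T. ✗
e: ◇□¬p is T. ✗
f: ◇□¬p is F. ✓
g: ◇□¬p is T. ✗
h: ◇□¬p is F. ✓
— 3 worlds.

4 and 3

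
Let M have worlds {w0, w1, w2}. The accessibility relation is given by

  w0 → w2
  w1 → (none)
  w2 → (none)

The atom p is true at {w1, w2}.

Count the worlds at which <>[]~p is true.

w0: successors {w2}; []~p there: w2:T. ✓
w1: no successors, so <>[]~p fails. ✗
w2: no successors, so <>[]~p fails. ✗
Satisfying worlds: {w0}.

1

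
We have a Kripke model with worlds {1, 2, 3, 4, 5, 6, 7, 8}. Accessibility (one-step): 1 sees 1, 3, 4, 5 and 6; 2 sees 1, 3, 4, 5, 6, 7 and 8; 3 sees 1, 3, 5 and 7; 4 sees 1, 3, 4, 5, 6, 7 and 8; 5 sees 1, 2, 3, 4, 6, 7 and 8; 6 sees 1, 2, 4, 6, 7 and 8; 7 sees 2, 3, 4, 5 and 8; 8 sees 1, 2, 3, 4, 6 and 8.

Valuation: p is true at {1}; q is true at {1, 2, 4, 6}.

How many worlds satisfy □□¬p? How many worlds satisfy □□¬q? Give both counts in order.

0 and 0

For □□¬p:
1: successors {1, 3, 4, 5, 6}; □¬p there: 1:F, 3:F, 4:F, 5:F, 6:F. ✗
2: successors {1, 3, 4, 5, 6, 7, 8}; □¬p there: 1:F, 3:F, 4:F, 5:F, 6:F, 7:T, 8:F. ✗
3: successors {1, 3, 5, 7}; □¬p there: 1:F, 3:F, 5:F, 7:T. ✗
4: successors {1, 3, 4, 5, 6, 7, 8}; □¬p there: 1:F, 3:F, 4:F, 5:F, 6:F, 7:T, 8:F. ✗
5: successors {1, 2, 3, 4, 6, 7, 8}; □¬p there: 1:F, 2:F, 3:F, 4:F, 6:F, 7:T, 8:F. ✗
6: successors {1, 2, 4, 6, 7, 8}; □¬p there: 1:F, 2:F, 4:F, 6:F, 7:T, 8:F. ✗
7: successors {2, 3, 4, 5, 8}; □¬p there: 2:F, 3:F, 4:F, 5:F, 8:F. ✗
8: successors {1, 2, 3, 4, 6, 8}; □¬p there: 1:F, 2:F, 3:F, 4:F, 6:F, 8:F. ✗
— 0 worlds.
For □□¬q:
1: successors {1, 3, 4, 5, 6}; □¬q there: 1:F, 3:F, 4:F, 5:F, 6:F. ✗
2: successors {1, 3, 4, 5, 6, 7, 8}; □¬q there: 1:F, 3:F, 4:F, 5:F, 6:F, 7:F, 8:F. ✗
3: successors {1, 3, 5, 7}; □¬q there: 1:F, 3:F, 5:F, 7:F. ✗
4: successors {1, 3, 4, 5, 6, 7, 8}; □¬q there: 1:F, 3:F, 4:F, 5:F, 6:F, 7:F, 8:F. ✗
5: successors {1, 2, 3, 4, 6, 7, 8}; □¬q there: 1:F, 2:F, 3:F, 4:F, 6:F, 7:F, 8:F. ✗
6: successors {1, 2, 4, 6, 7, 8}; □¬q there: 1:F, 2:F, 4:F, 6:F, 7:F, 8:F. ✗
7: successors {2, 3, 4, 5, 8}; □¬q there: 2:F, 3:F, 4:F, 5:F, 8:F. ✗
8: successors {1, 2, 3, 4, 6, 8}; □¬q there: 1:F, 2:F, 3:F, 4:F, 6:F, 8:F. ✗
— 0 worlds.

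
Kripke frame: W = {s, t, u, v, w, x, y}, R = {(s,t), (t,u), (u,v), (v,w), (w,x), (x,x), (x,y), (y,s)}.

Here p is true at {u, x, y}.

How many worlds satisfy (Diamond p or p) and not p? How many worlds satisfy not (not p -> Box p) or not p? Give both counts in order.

For (Diamond p or p) and not p:
s: Diamond p or p is F, not p is T. ✗
t: Diamond p or p is T, not p is T. ✓
u: Diamond p or p is T, not p is F. ✗
v: Diamond p or p is F, not p is T. ✗
w: Diamond p or p is T, not p is T. ✓
x: Diamond p or p is T, not p is F. ✗
y: Diamond p or p is T, not p is F. ✗
— 2 worlds.
For not (not p -> Box p) or not p:
s: not (not p -> Box p) is T, not p is T. ✓
t: not (not p -> Box p) is F, not p is T. ✓
u: not (not p -> Box p) is F, not p is F. ✗
v: not (not p -> Box p) is T, not p is T. ✓
w: not (not p -> Box p) is F, not p is T. ✓
x: not (not p -> Box p) is F, not p is F. ✗
y: not (not p -> Box p) is F, not p is F. ✗
— 4 worlds.

2 and 4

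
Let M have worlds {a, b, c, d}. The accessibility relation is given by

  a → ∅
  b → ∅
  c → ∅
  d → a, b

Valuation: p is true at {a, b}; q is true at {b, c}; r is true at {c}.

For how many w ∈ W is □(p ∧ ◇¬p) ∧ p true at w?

2

a: □(p ∧ ◇¬p) is T, p is T. ✓
b: □(p ∧ ◇¬p) is T, p is T. ✓
c: □(p ∧ ◇¬p) is T, p is F. ✗
d: □(p ∧ ◇¬p) is F, p is F. ✗
Satisfying worlds: {a, b}.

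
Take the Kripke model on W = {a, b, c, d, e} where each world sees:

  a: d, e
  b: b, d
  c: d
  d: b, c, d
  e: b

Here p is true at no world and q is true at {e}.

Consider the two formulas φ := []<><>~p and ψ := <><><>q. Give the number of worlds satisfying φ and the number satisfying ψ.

For []<><>~p:
a: successors {d, e}; <><>~p there: d:T, e:T. ✓
b: successors {b, d}; <><>~p there: b:T, d:T. ✓
c: successors {d}; <><>~p there: d:T. ✓
d: successors {b, c, d}; <><>~p there: b:T, c:T, d:T. ✓
e: successors {b}; <><>~p there: b:T. ✓
— 5 worlds.
For <><><>q:
a: successors {d, e}; <><>q there: d:F, e:F. ✗
b: successors {b, d}; <><>q there: b:F, d:F. ✗
c: successors {d}; <><>q there: d:F. ✗
d: successors {b, c, d}; <><>q there: b:F, c:F, d:F. ✗
e: successors {b}; <><>q there: b:F. ✗
— 0 worlds.

5 and 0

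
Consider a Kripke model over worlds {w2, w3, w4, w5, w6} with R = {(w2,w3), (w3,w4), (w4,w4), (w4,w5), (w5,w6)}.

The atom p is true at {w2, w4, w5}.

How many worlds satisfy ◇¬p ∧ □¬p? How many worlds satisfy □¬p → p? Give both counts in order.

For ◇¬p ∧ □¬p:
w2: ◇¬p is T, □¬p is T. ✓
w3: ◇¬p is F, □¬p is F. ✗
w4: ◇¬p is F, □¬p is F. ✗
w5: ◇¬p is T, □¬p is T. ✓
w6: ◇¬p is F, □¬p is T. ✗
— 2 worlds.
For □¬p → p:
w2: □¬p is T, p is T. ✓
w3: □¬p is F, p is F. ✓
w4: □¬p is F, p is T. ✓
w5: □¬p is T, p is T. ✓
w6: □¬p is T, p is F. ✗
— 4 worlds.

2 and 4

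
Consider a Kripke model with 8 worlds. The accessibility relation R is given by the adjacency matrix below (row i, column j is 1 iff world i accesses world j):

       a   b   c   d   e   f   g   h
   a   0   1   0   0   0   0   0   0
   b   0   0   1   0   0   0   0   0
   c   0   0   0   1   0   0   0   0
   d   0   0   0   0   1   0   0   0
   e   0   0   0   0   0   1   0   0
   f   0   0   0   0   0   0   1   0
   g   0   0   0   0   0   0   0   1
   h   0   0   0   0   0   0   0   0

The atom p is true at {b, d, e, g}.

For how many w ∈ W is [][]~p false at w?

a: successors {b}; []~p there: b:T. ✓
b: successors {c}; []~p there: c:F. ✗
c: successors {d}; []~p there: d:F. ✗
d: successors {e}; []~p there: e:T. ✓
e: successors {f}; []~p there: f:F. ✗
f: successors {g}; []~p there: g:T. ✓
g: successors {h}; []~p there: h:T. ✓
h: no successors, so [][]~p holds vacuously. ✓
Satisfying worlds: {a, d, f, g, h}.
So [][]~p fails at the other 3 worlds.

3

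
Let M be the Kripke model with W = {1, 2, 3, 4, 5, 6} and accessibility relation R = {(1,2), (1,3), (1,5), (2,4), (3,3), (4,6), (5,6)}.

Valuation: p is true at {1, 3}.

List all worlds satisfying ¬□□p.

1: □□p is F. ✓
2: □□p is F. ✓
3: □□p is T. ✗
4: □□p is T. ✗
5: □□p is T. ✗
6: □□p is T. ✗

{1, 2}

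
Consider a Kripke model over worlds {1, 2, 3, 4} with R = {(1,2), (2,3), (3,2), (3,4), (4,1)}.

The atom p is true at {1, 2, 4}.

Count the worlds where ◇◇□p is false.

1

1: successors {2}; ◇□p there: 2:T. ✓
2: successors {3}; ◇□p there: 3:T. ✓
3: successors {2, 4}; ◇□p there: 2:T, 4:T. ✓
4: successors {1}; ◇□p there: 1:F. ✗
Satisfying worlds: {1, 2, 3}.
So ◇◇□p fails at the other 1 world.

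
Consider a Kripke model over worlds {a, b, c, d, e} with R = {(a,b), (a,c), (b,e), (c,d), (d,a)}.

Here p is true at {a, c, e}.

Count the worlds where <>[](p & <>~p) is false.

a: successors {b, c}; [](p & <>~p) there: b:F, c:F. ✗
b: successors {e}; [](p & <>~p) there: e:T. ✓
c: successors {d}; [](p & <>~p) there: d:T. ✓
d: successors {a}; [](p & <>~p) there: a:F. ✗
e: no successors, so <>[](p & <>~p) fails. ✗
Satisfying worlds: {b, c}.
So <>[](p & <>~p) fails at the other 3 worlds.

3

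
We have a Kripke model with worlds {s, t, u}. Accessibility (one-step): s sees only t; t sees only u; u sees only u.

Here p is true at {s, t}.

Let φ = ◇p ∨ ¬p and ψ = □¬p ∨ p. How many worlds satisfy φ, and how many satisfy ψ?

For ◇p ∨ ¬p:
s: ◇p is T, ¬p is F. ✓
t: ◇p is F, ¬p is F. ✗
u: ◇p is F, ¬p is T. ✓
— 2 worlds.
For □¬p ∨ p:
s: □¬p is F, p is T. ✓
t: □¬p is T, p is T. ✓
u: □¬p is T, p is F. ✓
— 3 worlds.

2 and 3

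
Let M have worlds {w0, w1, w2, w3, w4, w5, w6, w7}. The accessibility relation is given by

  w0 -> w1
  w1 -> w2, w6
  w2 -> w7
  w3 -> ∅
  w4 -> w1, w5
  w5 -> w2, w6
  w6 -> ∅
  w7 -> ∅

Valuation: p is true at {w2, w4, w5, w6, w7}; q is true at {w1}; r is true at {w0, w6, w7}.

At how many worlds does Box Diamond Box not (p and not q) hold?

5

w0: successors {w1}; Diamond Box not (p and not q) there: w1:T. ✓
w1: successors {w2, w6}; Diamond Box not (p and not q) there: w2:T, w6:F. ✗
w2: successors {w7}; Diamond Box not (p and not q) there: w7:F. ✗
w3: no successors, so Box Diamond Box not (p and not q) holds vacuously. ✓
w4: successors {w1, w5}; Diamond Box not (p and not q) there: w1:T, w5:T. ✓
w5: successors {w2, w6}; Diamond Box not (p and not q) there: w2:T, w6:F. ✗
w6: no successors, so Box Diamond Box not (p and not q) holds vacuously. ✓
w7: no successors, so Box Diamond Box not (p and not q) holds vacuously. ✓
Satisfying worlds: {w0, w3, w4, w6, w7}.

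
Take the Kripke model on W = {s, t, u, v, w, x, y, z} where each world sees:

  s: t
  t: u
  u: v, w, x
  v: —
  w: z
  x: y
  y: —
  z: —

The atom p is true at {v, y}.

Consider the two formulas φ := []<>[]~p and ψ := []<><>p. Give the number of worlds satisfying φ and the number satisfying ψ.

4 and 5

For []<>[]~p:
s: successors {t}; <>[]~p there: t:F. ✗
t: successors {u}; <>[]~p there: u:T. ✓
u: successors {v, w, x}; <>[]~p there: v:F, w:T, x:T. ✗
v: no successors, so []<>[]~p holds vacuously. ✓
w: successors {z}; <>[]~p there: z:F. ✗
x: successors {y}; <>[]~p there: y:F. ✗
y: no successors, so []<>[]~p holds vacuously. ✓
z: no successors, so []<>[]~p holds vacuously. ✓
— 4 worlds.
For []<><>p:
s: successors {t}; <><>p there: t:T. ✓
t: successors {u}; <><>p there: u:T. ✓
u: successors {v, w, x}; <><>p there: v:F, w:F, x:F. ✗
v: no successors, so []<><>p holds vacuously. ✓
w: successors {z}; <><>p there: z:F. ✗
x: successors {y}; <><>p there: y:F. ✗
y: no successors, so []<><>p holds vacuously. ✓
z: no successors, so []<><>p holds vacuously. ✓
— 5 worlds.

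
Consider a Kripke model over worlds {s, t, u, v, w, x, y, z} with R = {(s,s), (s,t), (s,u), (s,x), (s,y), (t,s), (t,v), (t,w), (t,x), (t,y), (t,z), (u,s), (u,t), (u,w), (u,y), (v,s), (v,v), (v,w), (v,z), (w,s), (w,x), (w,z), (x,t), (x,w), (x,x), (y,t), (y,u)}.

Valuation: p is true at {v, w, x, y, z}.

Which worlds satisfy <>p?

s: successors {s, t, u, x, y}; p there: s:F, t:F, u:F, x:T, y:T. ✓
t: successors {s, v, w, x, y, z}; p there: s:F, v:T, w:T, x:T, y:T, z:T. ✓
u: successors {s, t, w, y}; p there: s:F, t:F, w:T, y:T. ✓
v: successors {s, v, w, z}; p there: s:F, v:T, w:T, z:T. ✓
w: successors {s, x, z}; p there: s:F, x:T, z:T. ✓
x: successors {t, w, x}; p there: t:F, w:T, x:T. ✓
y: successors {t, u}; p there: t:F, u:F. ✗
z: no successors, so <>p fails. ✗

{s, t, u, v, w, x}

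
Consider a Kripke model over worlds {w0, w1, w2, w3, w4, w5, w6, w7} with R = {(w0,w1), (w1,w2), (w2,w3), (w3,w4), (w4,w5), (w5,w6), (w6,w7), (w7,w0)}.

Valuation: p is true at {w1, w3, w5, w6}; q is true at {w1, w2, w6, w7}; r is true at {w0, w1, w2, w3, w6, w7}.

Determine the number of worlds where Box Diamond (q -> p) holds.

w0: successors {w1}; Diamond (q -> p) there: w1:F. ✗
w1: successors {w2}; Diamond (q -> p) there: w2:T. ✓
w2: successors {w3}; Diamond (q -> p) there: w3:T. ✓
w3: successors {w4}; Diamond (q -> p) there: w4:T. ✓
w4: successors {w5}; Diamond (q -> p) there: w5:T. ✓
w5: successors {w6}; Diamond (q -> p) there: w6:F. ✗
w6: successors {w7}; Diamond (q -> p) there: w7:T. ✓
w7: successors {w0}; Diamond (q -> p) there: w0:T. ✓
Satisfying worlds: {w1, w2, w3, w4, w6, w7}.

6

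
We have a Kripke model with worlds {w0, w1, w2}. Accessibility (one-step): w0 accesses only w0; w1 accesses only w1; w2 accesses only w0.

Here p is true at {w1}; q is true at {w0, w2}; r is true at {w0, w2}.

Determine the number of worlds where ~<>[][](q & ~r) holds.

w0: <>[][](q & ~r) is F. ✓
w1: <>[][](q & ~r) is F. ✓
w2: <>[][](q & ~r) is F. ✓
Satisfying worlds: {w0, w1, w2}.

3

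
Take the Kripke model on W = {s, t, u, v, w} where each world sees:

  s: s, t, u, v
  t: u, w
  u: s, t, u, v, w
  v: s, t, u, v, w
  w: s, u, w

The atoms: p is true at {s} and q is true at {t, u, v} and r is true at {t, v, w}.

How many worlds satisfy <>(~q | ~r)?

s: successors {s, t, u, v}; ~q | ~r there: s:T, t:F, u:T, v:F. ✓
t: successors {u, w}; ~q | ~r there: u:T, w:T. ✓
u: successors {s, t, u, v, w}; ~q | ~r there: s:T, t:F, u:T, v:F, w:T. ✓
v: successors {s, t, u, v, w}; ~q | ~r there: s:T, t:F, u:T, v:F, w:T. ✓
w: successors {s, u, w}; ~q | ~r there: s:T, u:T, w:T. ✓
Satisfying worlds: {s, t, u, v, w}.

5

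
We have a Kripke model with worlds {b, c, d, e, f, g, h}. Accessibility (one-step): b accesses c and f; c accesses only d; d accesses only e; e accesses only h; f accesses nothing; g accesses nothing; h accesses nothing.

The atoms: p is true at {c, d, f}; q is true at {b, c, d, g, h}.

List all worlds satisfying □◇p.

{f, g, h}

b: successors {c, f}; ◇p there: c:T, f:F. ✗
c: successors {d}; ◇p there: d:F. ✗
d: successors {e}; ◇p there: e:F. ✗
e: successors {h}; ◇p there: h:F. ✗
f: no successors, so □◇p holds vacuously. ✓
g: no successors, so □◇p holds vacuously. ✓
h: no successors, so □◇p holds vacuously. ✓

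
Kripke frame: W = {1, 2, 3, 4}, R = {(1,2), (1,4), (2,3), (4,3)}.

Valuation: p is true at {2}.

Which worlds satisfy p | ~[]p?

{1, 2, 4}

1: p is F, ~[]p is T. ✓
2: p is T, ~[]p is T. ✓
3: p is F, ~[]p is F. ✗
4: p is F, ~[]p is T. ✓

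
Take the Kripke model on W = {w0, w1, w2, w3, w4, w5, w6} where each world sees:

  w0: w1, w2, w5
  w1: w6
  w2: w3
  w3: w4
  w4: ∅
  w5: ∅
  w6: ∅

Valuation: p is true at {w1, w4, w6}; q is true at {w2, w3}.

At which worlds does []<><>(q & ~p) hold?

{w4, w5, w6}

w0: successors {w1, w2, w5}; <><>(q & ~p) there: w1:F, w2:F, w5:F. ✗
w1: successors {w6}; <><>(q & ~p) there: w6:F. ✗
w2: successors {w3}; <><>(q & ~p) there: w3:F. ✗
w3: successors {w4}; <><>(q & ~p) there: w4:F. ✗
w4: no successors, so []<><>(q & ~p) holds vacuously. ✓
w5: no successors, so []<><>(q & ~p) holds vacuously. ✓
w6: no successors, so []<><>(q & ~p) holds vacuously. ✓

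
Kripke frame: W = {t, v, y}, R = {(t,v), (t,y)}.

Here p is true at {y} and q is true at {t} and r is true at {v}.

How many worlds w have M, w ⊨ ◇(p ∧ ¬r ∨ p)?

1

t: successors {v, y}; p ∧ ¬r ∨ p there: v:F, y:T. ✓
v: no successors, so ◇(p ∧ ¬r ∨ p) fails. ✗
y: no successors, so ◇(p ∧ ¬r ∨ p) fails. ✗
Satisfying worlds: {t}.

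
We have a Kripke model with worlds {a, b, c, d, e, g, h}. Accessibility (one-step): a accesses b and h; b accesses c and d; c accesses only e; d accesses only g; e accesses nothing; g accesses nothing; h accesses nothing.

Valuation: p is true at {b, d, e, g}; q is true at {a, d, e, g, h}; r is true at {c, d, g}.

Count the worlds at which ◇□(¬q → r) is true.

4

a: successors {b, h}; □(¬q → r) there: b:T, h:T. ✓
b: successors {c, d}; □(¬q → r) there: c:T, d:T. ✓
c: successors {e}; □(¬q → r) there: e:T. ✓
d: successors {g}; □(¬q → r) there: g:T. ✓
e: no successors, so ◇□(¬q → r) fails. ✗
g: no successors, so ◇□(¬q → r) fails. ✗
h: no successors, so ◇□(¬q → r) fails. ✗
Satisfying worlds: {a, b, c, d}.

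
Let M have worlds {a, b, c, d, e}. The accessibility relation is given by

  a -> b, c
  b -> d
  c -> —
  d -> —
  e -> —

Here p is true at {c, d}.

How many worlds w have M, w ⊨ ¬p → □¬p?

3

a: ¬p is T, □¬p is F. ✗
b: ¬p is T, □¬p is F. ✗
c: ¬p is F, □¬p is T. ✓
d: ¬p is F, □¬p is T. ✓
e: ¬p is T, □¬p is T. ✓
Satisfying worlds: {c, d, e}.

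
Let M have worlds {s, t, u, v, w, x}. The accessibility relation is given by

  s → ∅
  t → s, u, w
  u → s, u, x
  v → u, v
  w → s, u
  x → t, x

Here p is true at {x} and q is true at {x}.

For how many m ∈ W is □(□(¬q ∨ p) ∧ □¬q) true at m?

s: no successors, so □(□(¬q ∨ p) ∧ □¬q) holds vacuously. ✓
t: successors {s, u, w}; □(¬q ∨ p) ∧ □¬q there: s:T, u:F, w:T. ✗
u: successors {s, u, x}; □(¬q ∨ p) ∧ □¬q there: s:T, u:F, x:F. ✗
v: successors {u, v}; □(¬q ∨ p) ∧ □¬q there: u:F, v:T. ✗
w: successors {s, u}; □(¬q ∨ p) ∧ □¬q there: s:T, u:F. ✗
x: successors {t, x}; □(¬q ∨ p) ∧ □¬q there: t:T, x:F. ✗
Satisfying worlds: {s}.

1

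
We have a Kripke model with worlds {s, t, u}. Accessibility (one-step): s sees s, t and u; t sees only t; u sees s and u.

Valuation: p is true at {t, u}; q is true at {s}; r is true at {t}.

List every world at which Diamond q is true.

{s, u}

s: successors {s, t, u}; q there: s:T, t:F, u:F. ✓
t: successors {t}; q there: t:F. ✗
u: successors {s, u}; q there: s:T, u:F. ✓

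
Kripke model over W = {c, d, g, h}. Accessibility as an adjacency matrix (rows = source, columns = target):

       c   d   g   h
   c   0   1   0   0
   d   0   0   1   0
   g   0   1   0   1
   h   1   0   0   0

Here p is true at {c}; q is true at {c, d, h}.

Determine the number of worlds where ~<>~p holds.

1

c: <>~p is T. ✗
d: <>~p is T. ✗
g: <>~p is T. ✗
h: <>~p is F. ✓
Satisfying worlds: {h}.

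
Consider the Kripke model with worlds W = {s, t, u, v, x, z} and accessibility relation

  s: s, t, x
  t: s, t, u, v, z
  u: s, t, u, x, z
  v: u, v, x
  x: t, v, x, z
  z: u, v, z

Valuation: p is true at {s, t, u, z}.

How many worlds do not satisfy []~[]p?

s: successors {s, t, x}; ~[]p there: s:T, t:T, x:T. ✓
t: successors {s, t, u, v, z}; ~[]p there: s:T, t:T, u:T, v:T, z:T. ✓
u: successors {s, t, u, x, z}; ~[]p there: s:T, t:T, u:T, x:T, z:T. ✓
v: successors {u, v, x}; ~[]p there: u:T, v:T, x:T. ✓
x: successors {t, v, x, z}; ~[]p there: t:T, v:T, x:T, z:T. ✓
z: successors {u, v, z}; ~[]p there: u:T, v:T, z:T. ✓
Satisfying worlds: {s, t, u, v, x, z}.
So []~[]p fails at the other 0 worlds.

0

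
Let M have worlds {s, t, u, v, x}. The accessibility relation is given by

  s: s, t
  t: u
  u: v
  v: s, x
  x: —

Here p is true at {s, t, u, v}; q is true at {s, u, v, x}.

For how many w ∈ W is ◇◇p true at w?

s: successors {s, t}; ◇p there: s:T, t:T. ✓
t: successors {u}; ◇p there: u:T. ✓
u: successors {v}; ◇p there: v:T. ✓
v: successors {s, x}; ◇p there: s:T, x:F. ✓
x: no successors, so ◇◇p fails. ✗
Satisfying worlds: {s, t, u, v}.

4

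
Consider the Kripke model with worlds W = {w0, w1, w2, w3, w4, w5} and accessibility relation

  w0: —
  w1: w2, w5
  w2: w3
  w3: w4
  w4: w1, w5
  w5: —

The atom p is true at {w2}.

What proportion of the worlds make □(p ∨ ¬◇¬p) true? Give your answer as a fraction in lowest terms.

1/2

w0: no successors, so □(p ∨ ¬◇¬p) holds vacuously. ✓
w1: successors {w2, w5}; p ∨ ¬◇¬p there: w2:T, w5:T. ✓
w2: successors {w3}; p ∨ ¬◇¬p there: w3:F. ✗
w3: successors {w4}; p ∨ ¬◇¬p there: w4:F. ✗
w4: successors {w1, w5}; p ∨ ¬◇¬p there: w1:F, w5:T. ✗
w5: no successors, so □(p ∨ ¬◇¬p) holds vacuously. ✓
That's 3 of 6 worlds, so 3/6 = 1/2.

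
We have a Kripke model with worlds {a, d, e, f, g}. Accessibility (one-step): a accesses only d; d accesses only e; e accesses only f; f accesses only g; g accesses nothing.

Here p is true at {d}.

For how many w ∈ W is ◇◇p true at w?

a: successors {d}; ◇p there: d:F. ✗
d: successors {e}; ◇p there: e:F. ✗
e: successors {f}; ◇p there: f:F. ✗
f: successors {g}; ◇p there: g:F. ✗
g: no successors, so ◇◇p fails. ✗
Satisfying worlds: ∅.

0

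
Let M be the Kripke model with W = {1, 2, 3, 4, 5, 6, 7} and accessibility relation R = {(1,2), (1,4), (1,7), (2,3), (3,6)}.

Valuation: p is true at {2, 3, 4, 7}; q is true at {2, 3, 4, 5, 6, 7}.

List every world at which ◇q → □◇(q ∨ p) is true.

{2, 4, 5, 6, 7}

1: ◇q is T, □◇(q ∨ p) is F. ✗
2: ◇q is T, □◇(q ∨ p) is T. ✓
3: ◇q is T, □◇(q ∨ p) is F. ✗
4: ◇q is F, □◇(q ∨ p) is T. ✓
5: ◇q is F, □◇(q ∨ p) is T. ✓
6: ◇q is F, □◇(q ∨ p) is T. ✓
7: ◇q is F, □◇(q ∨ p) is T. ✓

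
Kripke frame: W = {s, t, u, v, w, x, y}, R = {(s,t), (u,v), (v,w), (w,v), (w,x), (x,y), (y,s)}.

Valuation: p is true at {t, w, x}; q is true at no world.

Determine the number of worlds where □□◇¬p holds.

s: successors {t}; □◇¬p there: t:T. ✓
t: no successors, so □□◇¬p holds vacuously. ✓
u: successors {v}; □◇¬p there: v:T. ✓
v: successors {w}; □◇¬p there: w:F. ✗
w: successors {v, x}; □◇¬p there: v:T, x:T. ✓
x: successors {y}; □◇¬p there: y:F. ✗
y: successors {s}; □◇¬p there: s:F. ✗
Satisfying worlds: {s, t, u, w}.

4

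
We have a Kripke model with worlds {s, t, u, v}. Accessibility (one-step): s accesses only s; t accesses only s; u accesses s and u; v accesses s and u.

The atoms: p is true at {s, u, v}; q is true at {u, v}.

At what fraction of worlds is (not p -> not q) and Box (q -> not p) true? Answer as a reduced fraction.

s: not p -> not q is T, Box (q -> not p) is T. ✓
t: not p -> not q is T, Box (q -> not p) is T. ✓
u: not p -> not q is T, Box (q -> not p) is F. ✗
v: not p -> not q is T, Box (q -> not p) is F. ✗
That's 2 of 4 worlds, so 2/4 = 1/2.

1/2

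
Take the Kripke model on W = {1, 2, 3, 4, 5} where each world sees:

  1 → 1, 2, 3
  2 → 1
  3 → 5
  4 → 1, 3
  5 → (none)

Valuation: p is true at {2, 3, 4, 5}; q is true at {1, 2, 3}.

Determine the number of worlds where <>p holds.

3

1: successors {1, 2, 3}; p there: 1:F, 2:T, 3:T. ✓
2: successors {1}; p there: 1:F. ✗
3: successors {5}; p there: 5:T. ✓
4: successors {1, 3}; p there: 1:F, 3:T. ✓
5: no successors, so <>p fails. ✗
Satisfying worlds: {1, 3, 4}.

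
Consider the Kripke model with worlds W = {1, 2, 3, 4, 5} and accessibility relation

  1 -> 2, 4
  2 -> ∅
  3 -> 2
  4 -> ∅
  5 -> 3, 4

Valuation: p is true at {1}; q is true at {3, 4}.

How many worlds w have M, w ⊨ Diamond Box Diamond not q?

3

1: successors {2, 4}; Box Diamond not q there: 2:T, 4:T. ✓
2: no successors, so Diamond Box Diamond not q fails. ✗
3: successors {2}; Box Diamond not q there: 2:T. ✓
4: no successors, so Diamond Box Diamond not q fails. ✗
5: successors {3, 4}; Box Diamond not q there: 3:F, 4:T. ✓
Satisfying worlds: {1, 3, 5}.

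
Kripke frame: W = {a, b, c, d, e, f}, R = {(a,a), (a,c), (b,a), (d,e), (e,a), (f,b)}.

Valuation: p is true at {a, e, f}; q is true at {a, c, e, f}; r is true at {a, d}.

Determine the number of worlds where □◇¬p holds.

3

a: successors {a, c}; ◇¬p there: a:T, c:F. ✗
b: successors {a}; ◇¬p there: a:T. ✓
c: no successors, so □◇¬p holds vacuously. ✓
d: successors {e}; ◇¬p there: e:F. ✗
e: successors {a}; ◇¬p there: a:T. ✓
f: successors {b}; ◇¬p there: b:F. ✗
Satisfying worlds: {b, c, e}.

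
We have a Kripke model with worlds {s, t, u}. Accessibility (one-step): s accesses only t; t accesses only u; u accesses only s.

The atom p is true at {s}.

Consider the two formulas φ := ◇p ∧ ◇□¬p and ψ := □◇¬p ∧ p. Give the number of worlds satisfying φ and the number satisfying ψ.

For ◇p ∧ ◇□¬p:
s: ◇p is F, ◇□¬p is T. ✗
t: ◇p is F, ◇□¬p is F. ✗
u: ◇p is T, ◇□¬p is T. ✓
— 1 world.
For □◇¬p ∧ p:
s: □◇¬p is T, p is T. ✓
t: □◇¬p is F, p is F. ✗
u: □◇¬p is T, p is F. ✗
— 1 world.

1 and 1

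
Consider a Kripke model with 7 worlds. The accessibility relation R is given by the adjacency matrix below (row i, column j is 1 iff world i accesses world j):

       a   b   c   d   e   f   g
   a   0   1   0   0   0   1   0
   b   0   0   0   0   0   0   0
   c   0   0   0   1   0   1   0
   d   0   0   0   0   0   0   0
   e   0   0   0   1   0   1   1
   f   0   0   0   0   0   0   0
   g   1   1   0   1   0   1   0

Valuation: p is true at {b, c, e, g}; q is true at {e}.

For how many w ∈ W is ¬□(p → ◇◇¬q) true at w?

2

a: □(p → ◇◇¬q) is F. ✓
b: □(p → ◇◇¬q) is T. ✗
c: □(p → ◇◇¬q) is T. ✗
d: □(p → ◇◇¬q) is T. ✗
e: □(p → ◇◇¬q) is T. ✗
f: □(p → ◇◇¬q) is T. ✗
g: □(p → ◇◇¬q) is F. ✓
Satisfying worlds: {a, g}.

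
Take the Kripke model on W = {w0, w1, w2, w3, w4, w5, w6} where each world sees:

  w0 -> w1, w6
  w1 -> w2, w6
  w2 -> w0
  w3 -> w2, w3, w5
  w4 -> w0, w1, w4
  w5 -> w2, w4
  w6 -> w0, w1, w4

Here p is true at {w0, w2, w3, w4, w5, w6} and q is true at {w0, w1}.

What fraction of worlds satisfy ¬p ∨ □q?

w0: ¬p is F, □q is F. ✗
w1: ¬p is T, □q is F. ✓
w2: ¬p is F, □q is T. ✓
w3: ¬p is F, □q is F. ✗
w4: ¬p is F, □q is F. ✗
w5: ¬p is F, □q is F. ✗
w6: ¬p is F, □q is F. ✗
That's 2 of 7 worlds, so 2/7.

2/7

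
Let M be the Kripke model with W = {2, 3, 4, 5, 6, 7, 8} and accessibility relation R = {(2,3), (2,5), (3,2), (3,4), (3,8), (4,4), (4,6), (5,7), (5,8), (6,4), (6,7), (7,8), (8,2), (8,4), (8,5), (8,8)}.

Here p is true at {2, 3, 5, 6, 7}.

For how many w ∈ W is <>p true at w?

2: successors {3, 5}; p there: 3:T, 5:T. ✓
3: successors {2, 4, 8}; p there: 2:T, 4:F, 8:F. ✓
4: successors {4, 6}; p there: 4:F, 6:T. ✓
5: successors {7, 8}; p there: 7:T, 8:F. ✓
6: successors {4, 7}; p there: 4:F, 7:T. ✓
7: successors {8}; p there: 8:F. ✗
8: successors {2, 4, 5, 8}; p there: 2:T, 4:F, 5:T, 8:F. ✓
Satisfying worlds: {2, 3, 4, 5, 6, 8}.

6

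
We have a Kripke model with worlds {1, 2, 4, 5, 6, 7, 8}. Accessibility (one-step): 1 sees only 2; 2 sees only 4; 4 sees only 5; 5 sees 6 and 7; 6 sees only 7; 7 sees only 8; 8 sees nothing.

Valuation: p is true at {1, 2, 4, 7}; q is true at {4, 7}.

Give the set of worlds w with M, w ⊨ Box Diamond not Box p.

1: successors {2}; Diamond not Box p there: 2:T. ✓
2: successors {4}; Diamond not Box p there: 4:T. ✓
4: successors {5}; Diamond not Box p there: 5:T. ✓
5: successors {6, 7}; Diamond not Box p there: 6:T, 7:F. ✗
6: successors {7}; Diamond not Box p there: 7:F. ✗
7: successors {8}; Diamond not Box p there: 8:F. ✗
8: no successors, so Box Diamond not Box p holds vacuously. ✓

{1, 2, 4, 8}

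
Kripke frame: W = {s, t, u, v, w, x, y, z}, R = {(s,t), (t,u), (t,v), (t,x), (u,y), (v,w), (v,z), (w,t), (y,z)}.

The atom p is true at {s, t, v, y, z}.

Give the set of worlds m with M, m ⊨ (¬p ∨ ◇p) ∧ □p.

{s, u, w, x, y}

s: ¬p ∨ ◇p is T, □p is T. ✓
t: ¬p ∨ ◇p is T, □p is F. ✗
u: ¬p ∨ ◇p is T, □p is T. ✓
v: ¬p ∨ ◇p is T, □p is F. ✗
w: ¬p ∨ ◇p is T, □p is T. ✓
x: ¬p ∨ ◇p is T, □p is T. ✓
y: ¬p ∨ ◇p is T, □p is T. ✓
z: ¬p ∨ ◇p is F, □p is T. ✗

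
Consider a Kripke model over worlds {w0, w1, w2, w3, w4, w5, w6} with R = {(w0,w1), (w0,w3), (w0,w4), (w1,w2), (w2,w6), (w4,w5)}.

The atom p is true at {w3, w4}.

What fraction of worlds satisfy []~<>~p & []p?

w0: []~<>~p is F, []p is F. ✗
w1: []~<>~p is F, []p is F. ✗
w2: []~<>~p is T, []p is F. ✗
w3: []~<>~p is T, []p is T. ✓
w4: []~<>~p is T, []p is F. ✗
w5: []~<>~p is T, []p is T. ✓
w6: []~<>~p is T, []p is T. ✓
That's 3 of 7 worlds, so 3/7.

3/7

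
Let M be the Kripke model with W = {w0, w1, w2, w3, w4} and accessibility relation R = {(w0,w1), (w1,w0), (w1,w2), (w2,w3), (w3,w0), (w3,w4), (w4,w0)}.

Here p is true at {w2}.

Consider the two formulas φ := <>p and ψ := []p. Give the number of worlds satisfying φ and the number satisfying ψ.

1 and 0

For <>p:
w0: successors {w1}; p there: w1:F. ✗
w1: successors {w0, w2}; p there: w0:F, w2:T. ✓
w2: successors {w3}; p there: w3:F. ✗
w3: successors {w0, w4}; p there: w0:F, w4:F. ✗
w4: successors {w0}; p there: w0:F. ✗
— 1 world.
For []p:
w0: successors {w1}; p there: w1:F. ✗
w1: successors {w0, w2}; p there: w0:F, w2:T. ✗
w2: successors {w3}; p there: w3:F. ✗
w3: successors {w0, w4}; p there: w0:F, w4:F. ✗
w4: successors {w0}; p there: w0:F. ✗
— 0 worlds.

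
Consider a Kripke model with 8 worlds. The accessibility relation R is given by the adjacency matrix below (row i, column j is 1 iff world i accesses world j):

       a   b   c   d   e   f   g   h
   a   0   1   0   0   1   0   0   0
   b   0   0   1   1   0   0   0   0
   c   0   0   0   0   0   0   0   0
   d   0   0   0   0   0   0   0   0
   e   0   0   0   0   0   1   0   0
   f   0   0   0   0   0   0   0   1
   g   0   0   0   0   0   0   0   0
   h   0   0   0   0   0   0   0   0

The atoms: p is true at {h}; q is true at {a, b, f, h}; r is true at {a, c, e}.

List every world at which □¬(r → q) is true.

a: successors {b, e}; ¬(r → q) there: b:F, e:T. ✗
b: successors {c, d}; ¬(r → q) there: c:T, d:F. ✗
c: no successors, so □¬(r → q) holds vacuously. ✓
d: no successors, so □¬(r → q) holds vacuously. ✓
e: successors {f}; ¬(r → q) there: f:F. ✗
f: successors {h}; ¬(r → q) there: h:F. ✗
g: no successors, so □¬(r → q) holds vacuously. ✓
h: no successors, so □¬(r → q) holds vacuously. ✓

{c, d, g, h}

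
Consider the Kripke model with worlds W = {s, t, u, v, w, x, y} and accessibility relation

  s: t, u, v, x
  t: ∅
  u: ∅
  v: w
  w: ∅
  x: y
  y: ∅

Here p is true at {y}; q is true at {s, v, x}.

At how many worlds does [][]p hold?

s: successors {t, u, v, x}; []p there: t:T, u:T, v:F, x:T. ✗
t: no successors, so [][]p holds vacuously. ✓
u: no successors, so [][]p holds vacuously. ✓
v: successors {w}; []p there: w:T. ✓
w: no successors, so [][]p holds vacuously. ✓
x: successors {y}; []p there: y:T. ✓
y: no successors, so [][]p holds vacuously. ✓
Satisfying worlds: {t, u, v, w, x, y}.

6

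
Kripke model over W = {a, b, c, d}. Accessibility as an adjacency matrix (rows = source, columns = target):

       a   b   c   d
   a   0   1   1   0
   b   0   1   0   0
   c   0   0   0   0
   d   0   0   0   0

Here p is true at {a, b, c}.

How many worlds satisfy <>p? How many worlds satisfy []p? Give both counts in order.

2 and 4

For <>p:
a: successors {b, c}; p there: b:T, c:T. ✓
b: successors {b}; p there: b:T. ✓
c: no successors, so <>p fails. ✗
d: no successors, so <>p fails. ✗
— 2 worlds.
For []p:
a: successors {b, c}; p there: b:T, c:T. ✓
b: successors {b}; p there: b:T. ✓
c: no successors, so []p holds vacuously. ✓
d: no successors, so []p holds vacuously. ✓
— 4 worlds.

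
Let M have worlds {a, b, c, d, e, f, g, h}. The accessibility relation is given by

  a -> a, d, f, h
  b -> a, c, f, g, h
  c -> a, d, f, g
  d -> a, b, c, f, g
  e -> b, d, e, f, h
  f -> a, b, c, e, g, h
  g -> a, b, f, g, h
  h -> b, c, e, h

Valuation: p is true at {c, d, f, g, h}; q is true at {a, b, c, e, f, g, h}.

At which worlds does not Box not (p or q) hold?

a: Box not (p or q) is F. ✓
b: Box not (p or q) is F. ✓
c: Box not (p or q) is F. ✓
d: Box not (p or q) is F. ✓
e: Box not (p or q) is F. ✓
f: Box not (p or q) is F. ✓
g: Box not (p or q) is F. ✓
h: Box not (p or q) is F. ✓

{a, b, c, d, e, f, g, h}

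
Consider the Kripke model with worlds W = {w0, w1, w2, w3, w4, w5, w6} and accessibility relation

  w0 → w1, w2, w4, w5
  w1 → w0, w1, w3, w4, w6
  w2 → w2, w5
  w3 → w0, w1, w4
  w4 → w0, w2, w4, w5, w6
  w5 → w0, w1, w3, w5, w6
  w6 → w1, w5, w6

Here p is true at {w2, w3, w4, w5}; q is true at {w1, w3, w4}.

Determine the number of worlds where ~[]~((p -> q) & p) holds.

5

w0: []~((p -> q) & p) is F. ✓
w1: []~((p -> q) & p) is F. ✓
w2: []~((p -> q) & p) is T. ✗
w3: []~((p -> q) & p) is F. ✓
w4: []~((p -> q) & p) is F. ✓
w5: []~((p -> q) & p) is F. ✓
w6: []~((p -> q) & p) is T. ✗
Satisfying worlds: {w0, w1, w3, w4, w5}.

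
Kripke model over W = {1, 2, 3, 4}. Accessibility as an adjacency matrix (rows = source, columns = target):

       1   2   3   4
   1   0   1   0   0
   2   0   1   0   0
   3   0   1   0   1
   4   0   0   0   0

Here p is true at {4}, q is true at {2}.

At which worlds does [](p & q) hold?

{4}

1: successors {2}; p & q there: 2:F. ✗
2: successors {2}; p & q there: 2:F. ✗
3: successors {2, 4}; p & q there: 2:F, 4:F. ✗
4: no successors, so [](p & q) holds vacuously. ✓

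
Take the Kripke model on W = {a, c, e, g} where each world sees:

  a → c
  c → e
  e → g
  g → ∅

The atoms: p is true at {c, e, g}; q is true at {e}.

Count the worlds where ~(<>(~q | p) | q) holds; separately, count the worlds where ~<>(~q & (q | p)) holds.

1 and 2

For ~(<>(~q | p) | q):
a: <>(~q | p) | q is T. ✗
c: <>(~q | p) | q is T. ✗
e: <>(~q | p) | q is T. ✗
g: <>(~q | p) | q is F. ✓
— 1 world.
For ~<>(~q & (q | p)):
a: <>(~q & (q | p)) is T. ✗
c: <>(~q & (q | p)) is F. ✓
e: <>(~q & (q | p)) is T. ✗
g: <>(~q & (q | p)) is F. ✓
— 2 worlds.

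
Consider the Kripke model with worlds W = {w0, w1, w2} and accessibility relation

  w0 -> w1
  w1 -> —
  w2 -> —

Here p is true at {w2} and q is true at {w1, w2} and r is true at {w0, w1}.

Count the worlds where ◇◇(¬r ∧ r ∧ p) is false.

w0: successors {w1}; ◇(¬r ∧ r ∧ p) there: w1:F. ✗
w1: no successors, so ◇◇(¬r ∧ r ∧ p) fails. ✗
w2: no successors, so ◇◇(¬r ∧ r ∧ p) fails. ✗
Satisfying worlds: ∅.
So ◇◇(¬r ∧ r ∧ p) fails at the other 3 worlds.

3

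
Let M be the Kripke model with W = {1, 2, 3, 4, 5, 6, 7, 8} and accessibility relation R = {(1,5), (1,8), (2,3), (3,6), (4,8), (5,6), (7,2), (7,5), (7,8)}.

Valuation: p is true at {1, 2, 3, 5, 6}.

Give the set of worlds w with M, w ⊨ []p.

{2, 3, 5, 6, 8}

1: successors {5, 8}; p there: 5:T, 8:F. ✗
2: successors {3}; p there: 3:T. ✓
3: successors {6}; p there: 6:T. ✓
4: successors {8}; p there: 8:F. ✗
5: successors {6}; p there: 6:T. ✓
6: no successors, so []p holds vacuously. ✓
7: successors {2, 5, 8}; p there: 2:T, 5:T, 8:F. ✗
8: no successors, so []p holds vacuously. ✓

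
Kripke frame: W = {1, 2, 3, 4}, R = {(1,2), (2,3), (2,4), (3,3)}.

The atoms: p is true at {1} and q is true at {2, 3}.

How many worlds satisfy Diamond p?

1: successors {2}; p there: 2:F. ✗
2: successors {3, 4}; p there: 3:F, 4:F. ✗
3: successors {3}; p there: 3:F. ✗
4: no successors, so Diamond p fails. ✗
Satisfying worlds: ∅.

0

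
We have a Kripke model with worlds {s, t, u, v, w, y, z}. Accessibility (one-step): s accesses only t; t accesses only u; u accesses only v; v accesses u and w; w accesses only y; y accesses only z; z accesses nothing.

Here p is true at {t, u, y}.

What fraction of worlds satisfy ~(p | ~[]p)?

3/7

s: p | ~[]p is F. ✓
t: p | ~[]p is T. ✗
u: p | ~[]p is T. ✗
v: p | ~[]p is T. ✗
w: p | ~[]p is F. ✓
y: p | ~[]p is T. ✗
z: p | ~[]p is F. ✓
That's 3 of 7 worlds, so 3/7.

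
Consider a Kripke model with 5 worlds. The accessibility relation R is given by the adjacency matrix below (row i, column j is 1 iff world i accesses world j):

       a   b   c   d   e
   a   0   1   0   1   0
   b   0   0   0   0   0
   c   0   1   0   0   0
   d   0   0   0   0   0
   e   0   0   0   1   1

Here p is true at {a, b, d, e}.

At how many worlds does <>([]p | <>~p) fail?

a: successors {b, d}; []p | <>~p there: b:T, d:T. ✓
b: no successors, so <>([]p | <>~p) fails. ✗
c: successors {b}; []p | <>~p there: b:T. ✓
d: no successors, so <>([]p | <>~p) fails. ✗
e: successors {d, e}; []p | <>~p there: d:T, e:T. ✓
Satisfying worlds: {a, c, e}.
So <>([]p | <>~p) fails at the other 2 worlds.

2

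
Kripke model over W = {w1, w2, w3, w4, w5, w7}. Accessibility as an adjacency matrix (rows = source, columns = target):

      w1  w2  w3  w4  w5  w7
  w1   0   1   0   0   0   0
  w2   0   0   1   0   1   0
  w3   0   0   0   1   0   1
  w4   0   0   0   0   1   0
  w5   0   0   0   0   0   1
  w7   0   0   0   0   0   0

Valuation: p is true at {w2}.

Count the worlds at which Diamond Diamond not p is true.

w1: successors {w2}; Diamond not p there: w2:T. ✓
w2: successors {w3, w5}; Diamond not p there: w3:T, w5:T. ✓
w3: successors {w4, w7}; Diamond not p there: w4:T, w7:F. ✓
w4: successors {w5}; Diamond not p there: w5:T. ✓
w5: successors {w7}; Diamond not p there: w7:F. ✗
w7: no successors, so Diamond Diamond not p fails. ✗
Satisfying worlds: {w1, w2, w3, w4}.

4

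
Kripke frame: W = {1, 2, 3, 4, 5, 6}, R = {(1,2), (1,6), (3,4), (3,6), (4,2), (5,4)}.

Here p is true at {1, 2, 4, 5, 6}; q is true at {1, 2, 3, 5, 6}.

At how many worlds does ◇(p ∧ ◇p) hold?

2

1: successors {2, 6}; p ∧ ◇p there: 2:F, 6:F. ✗
2: no successors, so ◇(p ∧ ◇p) fails. ✗
3: successors {4, 6}; p ∧ ◇p there: 4:T, 6:F. ✓
4: successors {2}; p ∧ ◇p there: 2:F. ✗
5: successors {4}; p ∧ ◇p there: 4:T. ✓
6: no successors, so ◇(p ∧ ◇p) fails. ✗
Satisfying worlds: {3, 5}.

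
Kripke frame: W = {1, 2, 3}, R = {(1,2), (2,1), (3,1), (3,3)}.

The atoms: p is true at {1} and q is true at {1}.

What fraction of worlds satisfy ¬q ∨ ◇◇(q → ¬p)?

2/3

1: ¬q is F, ◇◇(q → ¬p) is F. ✗
2: ¬q is T, ◇◇(q → ¬p) is T. ✓
3: ¬q is T, ◇◇(q → ¬p) is T. ✓
That's 2 of 3 worlds, so 2/3.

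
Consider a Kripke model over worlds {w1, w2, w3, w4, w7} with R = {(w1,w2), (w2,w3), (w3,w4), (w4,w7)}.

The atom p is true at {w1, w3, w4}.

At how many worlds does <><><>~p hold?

1

w1: successors {w2}; <><>~p there: w2:F. ✗
w2: successors {w3}; <><>~p there: w3:T. ✓
w3: successors {w4}; <><>~p there: w4:F. ✗
w4: successors {w7}; <><>~p there: w7:F. ✗
w7: no successors, so <><><>~p fails. ✗
Satisfying worlds: {w2}.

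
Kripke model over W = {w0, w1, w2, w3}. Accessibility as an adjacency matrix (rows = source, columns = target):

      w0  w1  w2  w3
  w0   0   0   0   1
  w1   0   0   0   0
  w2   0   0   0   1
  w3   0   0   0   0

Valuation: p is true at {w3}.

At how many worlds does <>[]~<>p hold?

w0: successors {w3}; []~<>p there: w3:T. ✓
w1: no successors, so <>[]~<>p fails. ✗
w2: successors {w3}; []~<>p there: w3:T. ✓
w3: no successors, so <>[]~<>p fails. ✗
Satisfying worlds: {w0, w2}.

2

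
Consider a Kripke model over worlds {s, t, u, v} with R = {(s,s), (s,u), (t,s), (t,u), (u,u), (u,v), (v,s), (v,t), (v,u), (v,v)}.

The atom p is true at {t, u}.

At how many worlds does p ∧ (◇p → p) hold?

2

s: p is F, ◇p → p is F. ✗
t: p is T, ◇p → p is T. ✓
u: p is T, ◇p → p is T. ✓
v: p is F, ◇p → p is F. ✗
Satisfying worlds: {t, u}.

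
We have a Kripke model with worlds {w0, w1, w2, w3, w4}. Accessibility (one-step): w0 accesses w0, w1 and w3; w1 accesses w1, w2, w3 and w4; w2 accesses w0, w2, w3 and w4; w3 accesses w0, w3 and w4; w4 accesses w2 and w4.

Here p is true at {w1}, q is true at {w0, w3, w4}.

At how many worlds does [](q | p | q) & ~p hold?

w0: [](q | p | q) is T, ~p is T. ✓
w1: [](q | p | q) is F, ~p is F. ✗
w2: [](q | p | q) is F, ~p is T. ✗
w3: [](q | p | q) is T, ~p is T. ✓
w4: [](q | p | q) is F, ~p is T. ✗
Satisfying worlds: {w0, w3}.

2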